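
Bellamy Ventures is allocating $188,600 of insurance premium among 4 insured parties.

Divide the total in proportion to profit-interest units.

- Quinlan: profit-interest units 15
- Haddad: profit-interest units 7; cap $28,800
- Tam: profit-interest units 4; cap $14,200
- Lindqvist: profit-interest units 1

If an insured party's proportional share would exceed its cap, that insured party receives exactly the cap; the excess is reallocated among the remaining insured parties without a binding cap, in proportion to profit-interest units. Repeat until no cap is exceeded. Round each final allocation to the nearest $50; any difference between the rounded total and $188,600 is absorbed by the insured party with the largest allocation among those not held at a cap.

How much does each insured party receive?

Quinlan: $136,500 | Haddad: $28,800 | Tam: $14,200 | Lindqvist: $9,100

Profit-interest units total: 27.
Proportional shares (ignoring caps): Quinlan 104,777.78; Haddad 48,896.30; Tam 27,940.74; Lindqvist 6,985.19.
Held at cap: Haddad ($28,800), Tam ($14,200); residual $145,600 reallocated over remaining profit-interest units 16.
Shares after redistribution: Quinlan 136,500.00 → $136,500; Lindqvist 9,100.00 → $9,100.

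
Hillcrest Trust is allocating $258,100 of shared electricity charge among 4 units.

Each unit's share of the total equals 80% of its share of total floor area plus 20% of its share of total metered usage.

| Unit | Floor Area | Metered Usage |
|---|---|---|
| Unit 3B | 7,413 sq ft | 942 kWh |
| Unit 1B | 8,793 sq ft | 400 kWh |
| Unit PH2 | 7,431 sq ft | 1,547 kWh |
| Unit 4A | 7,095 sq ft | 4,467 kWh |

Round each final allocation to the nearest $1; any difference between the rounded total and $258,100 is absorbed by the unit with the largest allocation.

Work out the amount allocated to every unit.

Unit 3B: $56,416 | Unit 1B: $61,885 | Unit PH2: $60,783 | Unit 4A: $79,016

Floor area total 30,732; metered usage total 7,356.
Blended shares (80% floor area + 20% metered usage): Unit 3B 0.2186; Unit 1B 0.2398; Unit PH2 0.2355; Unit 4A 0.3061.
Raw shares: Unit 3B 56,416.33; Unit 1B 61,884.75; Unit PH2 60,782.80; Unit 4A 79,016.12.
After rounding ($1): Unit 3B $56,416; Unit 1B $61,885; Unit PH2 $60,783; Unit 4A $79,016. Sum = $258,100.
Rounded total matches; no reconciliation needed.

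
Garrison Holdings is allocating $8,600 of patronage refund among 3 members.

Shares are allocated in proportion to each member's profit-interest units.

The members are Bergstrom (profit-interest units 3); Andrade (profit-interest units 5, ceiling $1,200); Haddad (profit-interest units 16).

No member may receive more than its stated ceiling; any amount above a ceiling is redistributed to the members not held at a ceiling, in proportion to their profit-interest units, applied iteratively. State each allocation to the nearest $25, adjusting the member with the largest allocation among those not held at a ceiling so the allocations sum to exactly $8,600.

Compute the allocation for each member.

Combined profit-interest units = 24.
Pro-rata shares before constraints: Bergstrom 1,075.00; Andrade 1,791.67; Haddad 5,733.33.
Cap binds for Andrade ($1,200); remaining pool $7,400 reallocated over remaining profit-interest units 19.
Shares after redistribution: Bergstrom 1,168.42 → $1,175; Haddad 6,231.58 → $6,225.

Bergstrom: $1,175 · Andrade: $1,200 · Haddad: $6,225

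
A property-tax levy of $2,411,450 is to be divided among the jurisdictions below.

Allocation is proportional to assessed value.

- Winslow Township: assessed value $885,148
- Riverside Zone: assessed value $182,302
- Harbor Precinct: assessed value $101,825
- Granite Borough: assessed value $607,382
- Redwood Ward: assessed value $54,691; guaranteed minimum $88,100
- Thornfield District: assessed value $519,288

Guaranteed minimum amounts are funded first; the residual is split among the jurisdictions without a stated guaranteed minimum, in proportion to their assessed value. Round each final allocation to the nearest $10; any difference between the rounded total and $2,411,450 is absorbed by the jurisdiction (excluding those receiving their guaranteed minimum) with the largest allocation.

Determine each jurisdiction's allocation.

Guaranteed amounts: Redwood Ward $88,100. Residual $2,323,350.
Residual split over remaining assessed value 2,295,945: Winslow Township 895,713.36 → $895,710; Riverside Zone 184,478.00 → $184,480; Harbor Precinct 103,040.41 → $103,040; Granite Borough 614,631.87 → $614,630; Thornfield District 525,486.36 → $525,490.

Winslow Township: $895,710 · Riverside Zone: $184,480 · Harbor Precinct: $103,040 · Granite Borough: $614,630 · Redwood Ward: $88,100 · Thornfield District: $525,490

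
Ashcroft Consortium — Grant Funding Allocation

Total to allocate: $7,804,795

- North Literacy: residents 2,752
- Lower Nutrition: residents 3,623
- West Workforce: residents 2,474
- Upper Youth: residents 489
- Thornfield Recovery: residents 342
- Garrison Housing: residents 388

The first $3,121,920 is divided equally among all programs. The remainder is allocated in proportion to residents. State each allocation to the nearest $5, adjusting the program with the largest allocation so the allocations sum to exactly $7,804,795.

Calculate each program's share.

North Literacy: $1,800,345 | Lower Nutrition: $2,205,460 | West Workforce: $1,671,040 | Upper Youth: $747,765 | Thornfield Recovery: $679,395 | Garrison Housing: $700,790

Equal tier: $3,121,920 ÷ 6 = $520,320 apiece.
Remainder $4,682,875 by residents (total 10,068): North Literacy 1,280,023.04 → $1,280,025; Lower Nutrition 1,685,146.62 → $1,685,145; West Workforce 1,150,718.39 → $1,150,720; Upper Youth 227,445.96 → $227,445; Thornfield Recovery 159,072.63 → $159,075; Garrison Housing 180,468.37 → $180,470.
Rounding difference −$5 on remainder applied to Lower Nutrition.
Totals: North Literacy $520,320 + $1,280,025 = $1,800,345; Lower Nutrition $520,320 + $1,685,140 = $2,205,460; West Workforce $520,320 + $1,150,720 = $1,671,040; Upper Youth $520,320 + $227,445 = $747,765; Thornfield Recovery $520,320 + $159,075 = $679,395; Garrison Housing $520,320 + $180,470 = $700,790.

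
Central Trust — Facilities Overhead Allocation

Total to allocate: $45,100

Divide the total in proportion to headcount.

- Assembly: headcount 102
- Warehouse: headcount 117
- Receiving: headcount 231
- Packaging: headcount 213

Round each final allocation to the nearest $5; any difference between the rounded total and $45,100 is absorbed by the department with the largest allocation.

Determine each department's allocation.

Total headcount = 663.
Proportional shares: Assembly 102/663 × $45,100 = 6,938.46; Warehouse 117/663 × $45,100 = 7,958.82; Receiving 231/663 × $45,100 = 15,713.57; Packaging 213/663 × $45,100 = 14,489.14.
At nearest $5: Assembly $6,940; Warehouse $7,960; Receiving $15,715; Packaging $14,490. Sum = $45,105.
Difference $45,100 − $45,105 = −$5 applied to largest allocation (Receiving): Receiving becomes $15,710.

Assembly: $6,940; Warehouse: $7,960; Receiving: $15,710; Packaging: $14,490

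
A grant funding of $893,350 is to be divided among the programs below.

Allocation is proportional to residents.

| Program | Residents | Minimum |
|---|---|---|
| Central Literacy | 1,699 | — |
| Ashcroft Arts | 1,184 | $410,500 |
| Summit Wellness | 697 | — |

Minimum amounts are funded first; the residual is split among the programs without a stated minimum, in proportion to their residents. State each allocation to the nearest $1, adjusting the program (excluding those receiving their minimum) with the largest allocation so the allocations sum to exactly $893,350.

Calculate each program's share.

Fund the minimums — Ashcroft Arts $410,500. Balance $482,850.
Balance split over remaining residents 2,396: Central Literacy 342,388.21 → $342,388; Summit Wellness 140,461.79 → $140,462.

Central Literacy: $342,388 · Ashcroft Arts: $410,500 · Summit Wellness: $140,462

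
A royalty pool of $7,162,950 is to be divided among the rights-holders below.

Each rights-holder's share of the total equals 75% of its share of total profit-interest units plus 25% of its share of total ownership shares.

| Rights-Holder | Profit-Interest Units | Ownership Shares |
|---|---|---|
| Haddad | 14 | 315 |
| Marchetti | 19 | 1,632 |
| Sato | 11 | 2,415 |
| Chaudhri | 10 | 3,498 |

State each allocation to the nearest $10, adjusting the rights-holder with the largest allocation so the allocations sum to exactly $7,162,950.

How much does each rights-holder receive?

Haddad: $1,464,560 · Marchetti: $2,262,040 · Sato: $1,644,550 · Chaudhri: $1,791,800

Profit-interest units total 54; ownership shares total 7,860.
Blended shares (75% profit-interest units + 25% ownership shares): Haddad 0.2045; Marchetti 0.3158; Sato 0.2296; Chaudhri 0.2501.
Pro-rata amounts: Haddad 1,464,562.03; Marchetti 2,262,040.17; Sato 1,644,547.10; Chaudhri 1,791,800.70.
Rounded to nearest $10: Haddad $1,464,560; Marchetti $2,262,040; Sato $1,644,550; Chaudhri $1,791,800. Sum = $7,162,950.
Sum already equals the total — no adjustment.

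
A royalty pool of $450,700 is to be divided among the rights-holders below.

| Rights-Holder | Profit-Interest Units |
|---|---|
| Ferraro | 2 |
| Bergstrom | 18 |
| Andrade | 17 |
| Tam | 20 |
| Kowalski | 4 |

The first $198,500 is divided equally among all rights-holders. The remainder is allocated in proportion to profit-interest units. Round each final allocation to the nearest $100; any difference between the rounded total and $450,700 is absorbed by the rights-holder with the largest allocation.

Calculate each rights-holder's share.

First tranche $198,500 split equally: $39,700 each.
Remainder $252,200 by profit-interest units (total 61): Ferraro 8,268.85 → $8,300; Bergstrom 74,419.67 → $74,400; Andrade 70,285.25 → $70,300; Tam 82,688.52 → $82,700; Kowalski 16,537.70 → $16,500.
Totals: Ferraro $39,700 + $8,300 = $48,000; Bergstrom $39,700 + $74,400 = $114,100; Andrade $39,700 + $70,300 = $110,000; Tam $39,700 + $82,700 = $122,400; Kowalski $39,700 + $16,500 = $56,200.

Ferraro: $48,000 | Bergstrom: $114,100 | Andrade: $110,000 | Tam: $122,400 | Kowalski: $56,200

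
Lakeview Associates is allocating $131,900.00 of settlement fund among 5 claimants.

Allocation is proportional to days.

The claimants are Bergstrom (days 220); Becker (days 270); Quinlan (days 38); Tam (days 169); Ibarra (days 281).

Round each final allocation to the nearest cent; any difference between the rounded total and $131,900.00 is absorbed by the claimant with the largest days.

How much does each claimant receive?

Total days = 220 + 270 + 38 + 169 + 281 = 978.
Pro-rata amounts: Bergstrom 29,670.7566; Becker 36,414.1104; Quinlan 5,124.9489; Tam 22,792.5358; Ibarra 37,897.6483.
At nearest cent: Bergstrom $29,670.76; Becker $36,414.11; Quinlan $5,124.95; Tam $22,792.54; Ibarra $37,897.65. Sum = $131,900.01.
Difference $131,900.00 − $131,900.01 = −$0.01 applied to largest days (Ibarra): Ibarra becomes $37,897.64.

Bergstrom: $29,670.76 | Becker: $36,414.11 | Quinlan: $5,124.95 | Tam: $22,792.54 | Ibarra: $37,897.64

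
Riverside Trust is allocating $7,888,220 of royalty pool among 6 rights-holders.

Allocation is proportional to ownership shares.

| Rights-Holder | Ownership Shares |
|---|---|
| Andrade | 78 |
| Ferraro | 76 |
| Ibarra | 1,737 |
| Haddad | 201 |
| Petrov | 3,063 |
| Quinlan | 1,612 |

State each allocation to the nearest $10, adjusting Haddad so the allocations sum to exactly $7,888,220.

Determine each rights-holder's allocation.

Ownership shares total: 6,767.
Unrounded shares: Andrade 78/6,767 × $7,888,220 = 90,923.77; Ferraro 76/6,767 × $7,888,220 = 88,592.39; Ibarra 1,737/6,767 × $7,888,220 = 2,024,802.44; Haddad 201/6,767 × $7,888,220 = 234,303.56; Petrov 3,063/6,767 × $7,888,220 = 3,570,506.56; Quinlan 1,612/6,767 × $7,888,220 = 1,879,091.27.
After rounding ($10): Andrade $90,920; Ferraro $88,590; Ibarra $2,024,800; Haddad $234,300; Petrov $3,570,510; Quinlan $1,879,090. Sum = $7,888,210.
Difference $7,888,220 − $7,888,210 = +$10 applied to Haddad: Haddad becomes $234,310.

Andrade: $90,920 · Ferraro: $88,590 · Ibarra: $2,024,800 · Haddad: $234,310 · Petrov: $3,570,510 · Quinlan: $1,879,090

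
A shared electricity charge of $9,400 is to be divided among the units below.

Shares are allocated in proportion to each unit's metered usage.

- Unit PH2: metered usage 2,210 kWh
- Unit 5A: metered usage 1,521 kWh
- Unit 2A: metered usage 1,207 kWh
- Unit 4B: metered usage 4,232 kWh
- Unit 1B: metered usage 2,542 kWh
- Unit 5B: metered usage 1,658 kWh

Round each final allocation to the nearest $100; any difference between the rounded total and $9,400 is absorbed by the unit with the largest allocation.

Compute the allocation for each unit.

Combined metered usage = 13,370.
Raw shares: Unit PH2 2,210/13,370 × $9,400 = 1,553.78; Unit 5A 1,521/13,370 × $9,400 = 1,069.36; Unit 2A 1,207/13,370 × $9,400 = 848.60; Unit 4B 4,232/13,370 × $9,400 = 2,975.38; Unit 1B 2,542/13,370 × $9,400 = 1,787.20; Unit 5B 1,658/13,370 × $9,400 = 1,165.68.
After rounding ($100): Unit PH2 $1,600; Unit 5A $1,100; Unit 2A $800; Unit 4B $3,000; Unit 1B $1,800; Unit 5B $1,200. Sum = $9,500.
Difference $9,400 − $9,500 = −$100 applied to largest allocation (Unit 4B): Unit 4B becomes $2,900.

Unit PH2: $1,600; Unit 5A: $1,100; Unit 2A: $800; Unit 4B: $2,900; Unit 1B: $1,800; Unit 5B: $1,200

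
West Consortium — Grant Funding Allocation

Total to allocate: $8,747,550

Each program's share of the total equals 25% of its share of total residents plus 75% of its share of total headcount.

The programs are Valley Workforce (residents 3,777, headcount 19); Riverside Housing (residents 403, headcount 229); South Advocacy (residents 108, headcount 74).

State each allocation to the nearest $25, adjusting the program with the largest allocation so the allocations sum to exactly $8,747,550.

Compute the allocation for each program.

Residents total 4,288; headcount total 322.
Combined weights (25% residents + 75% headcount): Valley Workforce 0.2645; Riverside Housing 0.5569; South Advocacy 0.1787.
Unrounded shares: Valley Workforce 2,313,396.44; Riverside Housing 4,871,343.48; South Advocacy 1,562,810.08.
At nearest $25: Valley Workforce $2,313,400; Riverside Housing $4,871,350; South Advocacy $1,562,800. Sum = $8,747,550.
Rounded total matches; no reconciliation needed.

Valley Workforce: $2,313,400 · Riverside Housing: $4,871,350 · South Advocacy: $1,562,800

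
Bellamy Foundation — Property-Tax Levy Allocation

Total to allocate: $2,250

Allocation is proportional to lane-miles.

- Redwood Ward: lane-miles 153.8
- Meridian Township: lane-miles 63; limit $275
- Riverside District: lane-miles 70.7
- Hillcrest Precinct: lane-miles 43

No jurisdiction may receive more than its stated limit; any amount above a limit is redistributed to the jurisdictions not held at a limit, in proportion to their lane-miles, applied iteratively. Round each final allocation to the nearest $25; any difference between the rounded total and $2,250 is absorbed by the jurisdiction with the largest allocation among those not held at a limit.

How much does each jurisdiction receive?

Redwood Ward: $1,125 · Meridian Township: $275 · Riverside District: $525 · Hillcrest Precinct: $325

Sum of lane-miles: 330.5.
Proportional shares (ignoring caps): Redwood Ward 1,047.05; Meridian Township 428.90; Riverside District 481.32; Hillcrest Precinct 292.74.
Cap binds for Meridian Township ($275); balance $1,975 reallocated over remaining lane-miles 267.5.
Remaining shares: Redwood Ward 1,135.53 → $1,125; Riverside District 521.99 → $525; Hillcrest Precinct 317.48 → $325.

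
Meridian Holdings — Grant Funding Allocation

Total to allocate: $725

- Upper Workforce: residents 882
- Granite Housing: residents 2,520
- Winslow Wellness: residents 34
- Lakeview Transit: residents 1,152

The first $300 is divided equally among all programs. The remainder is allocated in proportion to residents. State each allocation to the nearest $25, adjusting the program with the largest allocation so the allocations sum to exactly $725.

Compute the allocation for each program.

Upper Workforce: $150 · Granite Housing: $325 · Winslow Wellness: $75 · Lakeview Transit: $175

Equal tier: $300 ÷ 4 = $75 apiece.
Remainder $425 by residents (total 4,588): Upper Workforce 81.70 → $75; Granite Housing 233.44 → $225; Winslow Wellness 3.15 → $0; Lakeview Transit 106.71 → $100.
Rounding difference +$25 on remainder applied to Granite Housing.
Totals: Upper Workforce $75 + $75 = $150; Granite Housing $75 + $250 = $325; Winslow Wellness $75 + $0 = $75; Lakeview Transit $75 + $100 = $175.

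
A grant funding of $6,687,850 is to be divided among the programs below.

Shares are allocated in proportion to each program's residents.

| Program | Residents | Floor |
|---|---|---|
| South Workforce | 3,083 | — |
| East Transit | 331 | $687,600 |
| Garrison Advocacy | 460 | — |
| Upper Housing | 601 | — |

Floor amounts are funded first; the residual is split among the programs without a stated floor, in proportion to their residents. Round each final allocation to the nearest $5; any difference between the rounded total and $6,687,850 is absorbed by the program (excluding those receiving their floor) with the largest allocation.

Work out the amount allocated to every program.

Guaranteed amounts: East Transit $687,600. Balance $6,000,250.
Balance split over remaining residents 4,144: South Workforce 4,463,989.08 → $4,463,990; Garrison Advocacy 666,050.92 → $666,050; Upper Housing 870,210.00 → $870,210.

South Workforce: $4,463,990; East Transit: $687,600; Garrison Advocacy: $666,050; Upper Housing: $870,210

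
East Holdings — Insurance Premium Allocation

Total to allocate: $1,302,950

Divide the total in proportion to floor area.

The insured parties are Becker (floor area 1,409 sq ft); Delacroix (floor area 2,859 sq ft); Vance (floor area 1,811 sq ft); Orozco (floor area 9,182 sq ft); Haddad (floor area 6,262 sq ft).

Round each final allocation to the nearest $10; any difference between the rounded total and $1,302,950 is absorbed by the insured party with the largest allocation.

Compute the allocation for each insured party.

Becker: $85,300 · Delacroix: $173,080 · Vance: $109,630 · Orozco: $555,850 · Haddad: $379,090

Sum of floor area: 21,523.
Unrounded shares: Becker 1,409/21,523 × $1,302,950 = 85,297.43; Delacroix 2,859/21,523 × $1,302,950 = 173,076.90; Vance 1,811/21,523 × $1,302,950 = 109,633.53; Orozco 9,182/21,523 × $1,302,950 = 555,855.92; Haddad 6,262/21,523 × $1,302,950 = 379,086.23.
Rounded to nearest $10: Becker $85,300; Delacroix $173,080; Vance $109,630; Orozco $555,860; Haddad $379,090. Sum = $1,302,960.
Difference $1,302,950 − $1,302,960 = −$10 applied to largest allocation (Orozco): Orozco becomes $555,850.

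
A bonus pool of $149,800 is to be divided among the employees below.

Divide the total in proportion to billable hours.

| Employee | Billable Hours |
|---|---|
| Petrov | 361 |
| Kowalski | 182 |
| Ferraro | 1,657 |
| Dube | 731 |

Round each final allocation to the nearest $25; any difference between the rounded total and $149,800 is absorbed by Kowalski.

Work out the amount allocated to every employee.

Total billable hours = 2,931.
Pro-rata amounts: Petrov 361/2,931 × $149,800 = 18,450.29; Kowalski 182/2,931 × $149,800 = 9,301.81; Ferraro 1,657/2,931 × $149,800 = 84,687.34; Dube 731/2,931 × $149,800 = 37,360.56.
Rounded to nearest $25: Petrov $18,450; Kowalski $9,300; Ferraro $84,675; Dube $37,350. Sum = $149,775.
Difference $149,800 − $149,775 = +$25 applied to Kowalski: Kowalski becomes $9,325.

Petrov: $18,450 · Kowalski: $9,325 · Ferraro: $84,675 · Dube: $37,350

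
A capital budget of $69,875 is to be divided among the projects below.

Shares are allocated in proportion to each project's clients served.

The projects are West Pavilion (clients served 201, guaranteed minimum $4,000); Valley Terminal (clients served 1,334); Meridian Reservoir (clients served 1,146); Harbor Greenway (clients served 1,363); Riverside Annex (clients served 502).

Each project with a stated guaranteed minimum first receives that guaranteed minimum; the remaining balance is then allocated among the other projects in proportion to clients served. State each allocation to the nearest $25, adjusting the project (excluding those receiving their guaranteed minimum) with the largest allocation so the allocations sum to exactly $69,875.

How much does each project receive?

West Pavilion: $4,000 | Valley Terminal: $20,225 | Meridian Reservoir: $17,375 | Harbor Greenway: $20,675 | Riverside Annex: $7,600

Minimums first: West Pavilion $4,000. Residual $65,875.
Residual split over remaining clients served 4,345: Valley Terminal 20,224.91 → $20,225; Meridian Reservoir 17,374.63 → $17,375; Harbor Greenway 20,664.59 → $20,675; Riverside Annex 7,610.87 → $7,600.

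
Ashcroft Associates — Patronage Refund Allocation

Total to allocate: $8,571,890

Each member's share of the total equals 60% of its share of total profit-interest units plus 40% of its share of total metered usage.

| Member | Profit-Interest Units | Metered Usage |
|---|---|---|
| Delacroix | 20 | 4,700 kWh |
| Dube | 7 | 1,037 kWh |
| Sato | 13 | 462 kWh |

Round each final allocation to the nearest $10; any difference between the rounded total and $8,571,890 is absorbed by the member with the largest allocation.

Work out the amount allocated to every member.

Profit-interest units total 40; metered usage total 6,199.
Combined weights (60% profit-interest units + 40% metered usage): Delacroix 0.6033; Dube 0.1719; Sato 0.2248.
Unrounded shares: Delacroix 5,171,204.55; Dube 1,473,628.06; Sato 1,927,057.39.
After rounding ($10): Delacroix $5,171,200; Dube $1,473,630; Sato $1,927,060. Sum = $8,571,890.
Rounded total matches; no reconciliation needed.

Delacroix: $5,171,200; Dube: $1,473,630; Sato: $1,927,060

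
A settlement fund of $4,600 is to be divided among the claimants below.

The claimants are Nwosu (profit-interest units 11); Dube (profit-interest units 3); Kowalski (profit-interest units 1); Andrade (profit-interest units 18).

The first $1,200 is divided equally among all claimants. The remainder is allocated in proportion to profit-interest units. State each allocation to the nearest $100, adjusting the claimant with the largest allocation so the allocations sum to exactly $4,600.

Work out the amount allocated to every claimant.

Nwosu: $1,400; Dube: $600; Kowalski: $400; Andrade: $2,200

First tranche $1,200 split equally: $300 each.
Remainder $3,400 by profit-interest units (total 33): Nwosu 1,133.33 → $1,100; Dube 309.09 → $300; Kowalski 103.03 → $100; Andrade 1,854.55 → $1,900.
Totals: Nwosu $300 + $1,100 = $1,400; Dube $300 + $300 = $600; Kowalski $300 + $100 = $400; Andrade $300 + $1,900 = $2,200.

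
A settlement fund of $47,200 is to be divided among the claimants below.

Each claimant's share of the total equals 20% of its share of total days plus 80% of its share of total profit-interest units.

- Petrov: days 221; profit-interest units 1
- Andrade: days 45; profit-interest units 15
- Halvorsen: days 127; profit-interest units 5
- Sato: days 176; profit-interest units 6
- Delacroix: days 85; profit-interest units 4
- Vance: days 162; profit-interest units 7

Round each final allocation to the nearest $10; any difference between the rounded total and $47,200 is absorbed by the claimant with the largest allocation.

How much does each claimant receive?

Petrov: $3,550 · Andrade: $15,420 · Halvorsen: $6,440 · Sato: $8,000 · Delacroix: $4,960 · Vance: $8,830

Totals — days 816, profit-interest units 38.
Combined weights (20% days + 80% profit-interest units): Petrov 0.0752; Andrade 0.3268; Halvorsen 0.1364; Sato 0.1695; Delacroix 0.1050; Vance 0.1871.
Pro-rata amounts: Petrov 3,550.35; Andrade 15,425.85; Halvorsen 6,437.64; Sato 7,998.18; Delacroix 4,958.07; Vance 8,829.91.
Rounded to nearest $10: Petrov $3,550; Andrade $15,430; Halvorsen $6,440; Sato $8,000; Delacroix $4,960; Vance $8,830. Sum = $47,210.
Difference $47,200 − $47,210 = −$10 applied to largest allocation (Andrade): Andrade becomes $15,420.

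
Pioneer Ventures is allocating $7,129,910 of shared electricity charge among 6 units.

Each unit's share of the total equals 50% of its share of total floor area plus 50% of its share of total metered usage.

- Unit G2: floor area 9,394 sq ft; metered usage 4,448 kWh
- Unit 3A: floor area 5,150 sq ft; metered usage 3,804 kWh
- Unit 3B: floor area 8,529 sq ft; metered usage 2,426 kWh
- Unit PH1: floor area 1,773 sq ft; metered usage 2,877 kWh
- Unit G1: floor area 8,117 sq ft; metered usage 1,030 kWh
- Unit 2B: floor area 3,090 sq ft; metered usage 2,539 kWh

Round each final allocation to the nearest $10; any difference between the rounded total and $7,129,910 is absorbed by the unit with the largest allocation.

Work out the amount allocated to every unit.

Totals — floor area 36,053, metered usage 17,124.
Blended shares (50% floor area + 50% metered usage): Unit G2 0.2602; Unit 3A 0.1825; Unit 3B 0.1891; Unit PH1 0.1086; Unit G1 0.1426; Unit 2B 0.1170.
Unrounded shares: Unit G2 1,854,893.27; Unit 3A 1,301,171.55; Unit 3B 1,348,411.76; Unit PH1 774,263.34; Unit G1 1,017,046.95; Unit 2B 834,123.13.
At nearest $10: Unit G2 $1,854,890; Unit 3A $1,301,170; Unit 3B $1,348,410; Unit PH1 $774,260; Unit G1 $1,017,050; Unit 2B $834,120. Sum = $7,129,900.
Difference $7,129,910 − $7,129,900 = +$10 applied to largest allocation (Unit G2): Unit G2 becomes $1,854,900.

Unit G2: $1,854,900 · Unit 3A: $1,301,170 · Unit 3B: $1,348,410 · Unit PH1: $774,260 · Unit G1: $1,017,050 · Unit 2B: $834,120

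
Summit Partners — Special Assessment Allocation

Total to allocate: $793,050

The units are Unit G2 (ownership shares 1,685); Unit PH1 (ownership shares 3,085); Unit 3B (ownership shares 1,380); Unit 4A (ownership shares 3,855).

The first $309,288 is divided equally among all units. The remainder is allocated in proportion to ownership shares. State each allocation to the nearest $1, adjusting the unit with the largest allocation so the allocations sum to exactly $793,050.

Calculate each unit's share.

First tranche $309,288 split equally: $77,322 each.
Remainder $483,762 by ownership shares (total 10,005): Unit G2 81,473.16 → $81,473; Unit PH1 149,165.99 → $149,166; Unit 3B 66,725.79 → $66,726; Unit 4A 186,397.05 → $186,397.
Totals: Unit G2 $77,322 + $81,473 = $158,795; Unit PH1 $77,322 + $149,166 = $226,488; Unit 3B $77,322 + $66,726 = $144,048; Unit 4A $77,322 + $186,397 = $263,719.

Unit G2: $158,795 · Unit PH1: $226,488 · Unit 3B: $144,048 · Unit 4A: $263,719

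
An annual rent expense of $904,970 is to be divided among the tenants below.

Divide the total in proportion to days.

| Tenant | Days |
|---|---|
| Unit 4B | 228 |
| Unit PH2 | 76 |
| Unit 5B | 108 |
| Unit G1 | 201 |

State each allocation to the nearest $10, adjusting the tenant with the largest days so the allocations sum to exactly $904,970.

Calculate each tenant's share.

Unit 4B: $336,590 · Unit PH2: $112,200 · Unit 5B: $159,440 · Unit G1: $296,740

Combined days = 613.
Unrounded shares: Unit 4B 228/613 × $904,970 = 336,595.69; Unit PH2 76/613 × $904,970 = 112,198.56; Unit 5B 108/613 × $904,970 = 159,440.07; Unit G1 201/613 × $904,970 = 296,735.68.
Rounded to nearest $10: Unit 4B $336,600; Unit PH2 $112,200; Unit 5B $159,440; Unit G1 $296,740. Sum = $904,980.
Difference $904,970 − $904,980 = −$10 applied to largest days (Unit 4B): Unit 4B becomes $336,590.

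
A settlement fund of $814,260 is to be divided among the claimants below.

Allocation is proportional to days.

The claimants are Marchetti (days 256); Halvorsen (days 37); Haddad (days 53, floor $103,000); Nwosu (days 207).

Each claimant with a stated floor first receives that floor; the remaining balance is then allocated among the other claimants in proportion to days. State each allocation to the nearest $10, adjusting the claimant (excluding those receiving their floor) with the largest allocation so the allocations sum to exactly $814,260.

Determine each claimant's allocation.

Marchetti: $364,170 | Halvorsen: $52,630 | Haddad: $103,000 | Nwosu: $294,460

Guaranteed amounts: Haddad $103,000. Remaining pool $711,260.
Remaining pool split over remaining days 500: Marchetti 364,165.12 → $364,170; Halvorsen 52,633.24 → $52,630; Nwosu 294,461.64 → $294,460.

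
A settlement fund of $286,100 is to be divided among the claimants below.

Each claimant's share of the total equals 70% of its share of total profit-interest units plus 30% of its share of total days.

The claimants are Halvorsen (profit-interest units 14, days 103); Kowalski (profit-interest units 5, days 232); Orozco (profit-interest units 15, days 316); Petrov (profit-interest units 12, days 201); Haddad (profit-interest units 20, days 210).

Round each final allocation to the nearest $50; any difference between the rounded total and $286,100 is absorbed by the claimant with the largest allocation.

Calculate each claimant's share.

Halvorsen: $50,800; Kowalski: $33,900; Orozco: $71,050; Petrov: $52,650; Haddad: $77,700

Profit-interest units total 66; days total 1,062.
Blended shares (70% profit-interest units + 30% days): Halvorsen 0.1776; Kowalski 0.1186; Orozco 0.2484; Petrov 0.1841; Haddad 0.2714.
Pro-rata amounts: Halvorsen 50,805.89; Kowalski 33,922.03; Orozco 71,054.78; Petrov 52,657.39; Haddad 77,659.91.
Rounded to nearest $50: Halvorsen $50,800; Kowalski $33,900; Orozco $71,050; Petrov $52,650; Haddad $77,650. Sum = $286,050.
Difference $286,100 − $286,050 = +$50 applied to largest allocation (Haddad): Haddad becomes $77,700.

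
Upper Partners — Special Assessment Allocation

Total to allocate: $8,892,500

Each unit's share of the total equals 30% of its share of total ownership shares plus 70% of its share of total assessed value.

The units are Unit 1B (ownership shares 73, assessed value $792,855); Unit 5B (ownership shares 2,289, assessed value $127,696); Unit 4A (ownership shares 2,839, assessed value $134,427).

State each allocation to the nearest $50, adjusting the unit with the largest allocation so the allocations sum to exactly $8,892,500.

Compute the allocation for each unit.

Totals — ownership shares 5,201, assessed value 1,054,978.
Combined weights (30% ownership shares + 70% assessed value): Unit 1B 0.5303; Unit 5B 0.2168; Unit 4A 0.2530.
Pro-rata amounts: Unit 1B 4,715,573.84; Unit 5B 1,927,549.61; Unit 4A 2,249,376.55.
Rounded to nearest $50: Unit 1B $4,715,550; Unit 5B $1,927,550; Unit 4A $2,249,400. Sum = $8,892,500.
Sum already equals the total — no adjustment.

Unit 1B: $4,715,550 · Unit 5B: $1,927,550 · Unit 4A: $2,249,400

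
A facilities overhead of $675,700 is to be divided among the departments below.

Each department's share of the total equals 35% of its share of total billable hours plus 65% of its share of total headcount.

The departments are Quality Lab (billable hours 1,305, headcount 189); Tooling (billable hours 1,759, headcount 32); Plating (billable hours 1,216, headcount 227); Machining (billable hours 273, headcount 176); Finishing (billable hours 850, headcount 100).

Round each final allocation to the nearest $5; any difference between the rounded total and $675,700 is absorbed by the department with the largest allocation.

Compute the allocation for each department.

Totals — billable hours 5,403, headcount 724.
Blended shares (35% billable hours + 65% headcount): Quality Lab 0.2542; Tooling 0.1427; Plating 0.2826; Machining 0.1757; Finishing 0.1448.
Proportional shares: Quality Lab 171,775.57; Tooling 96,405.66; Plating 190,932.14; Machining 118,717.56; Finishing 97,869.07.
After rounding ($5): Quality Lab $171,775; Tooling $96,405; Plating $190,930; Machining $118,720; Finishing $97,870. Sum = $675,700.
Sum already equals the total — no adjustment.

Quality Lab: $171,775 | Tooling: $96,405 | Plating: $190,930 | Machining: $118,720 | Finishing: $97,870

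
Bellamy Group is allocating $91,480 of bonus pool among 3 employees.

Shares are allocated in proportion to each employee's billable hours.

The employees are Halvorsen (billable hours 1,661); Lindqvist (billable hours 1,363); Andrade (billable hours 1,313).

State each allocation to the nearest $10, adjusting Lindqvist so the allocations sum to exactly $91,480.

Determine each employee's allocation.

Halvorsen: $35,040 · Lindqvist: $28,740 · Andrade: $27,700

Billable hours total: 4,337.
Pro-rata amounts: Halvorsen 1,661/4,337 × $91,480 = 35,035.34; Lindqvist 1,363/4,337 × $91,480 = 28,749.65; Andrade 1,313/4,337 × $91,480 = 27,695.01.
After rounding ($10): Halvorsen $35,040; Lindqvist $28,750; Andrade $27,700. Sum = $91,490.
Difference $91,480 − $91,490 = −$10 applied to Lindqvist: Lindqvist becomes $28,740.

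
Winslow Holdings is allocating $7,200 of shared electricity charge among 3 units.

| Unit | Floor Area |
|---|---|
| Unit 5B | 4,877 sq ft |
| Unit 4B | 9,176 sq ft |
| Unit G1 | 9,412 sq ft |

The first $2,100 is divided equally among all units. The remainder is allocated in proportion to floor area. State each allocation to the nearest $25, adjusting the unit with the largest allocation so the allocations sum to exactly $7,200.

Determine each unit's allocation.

Equal tier: $2,100 ÷ 3 = $700 apiece.
Remainder $5,100 by floor area (total 23,465): Unit 5B 1,059.99 → $1,050; Unit 4B 1,994.36 → $2,000; Unit G1 2,045.65 → $2,050.
Totals: Unit 5B $700 + $1,050 = $1,750; Unit 4B $700 + $2,000 = $2,700; Unit G1 $700 + $2,050 = $2,750.

Unit 5B: $1,750 · Unit 4B: $2,700 · Unit G1: $2,750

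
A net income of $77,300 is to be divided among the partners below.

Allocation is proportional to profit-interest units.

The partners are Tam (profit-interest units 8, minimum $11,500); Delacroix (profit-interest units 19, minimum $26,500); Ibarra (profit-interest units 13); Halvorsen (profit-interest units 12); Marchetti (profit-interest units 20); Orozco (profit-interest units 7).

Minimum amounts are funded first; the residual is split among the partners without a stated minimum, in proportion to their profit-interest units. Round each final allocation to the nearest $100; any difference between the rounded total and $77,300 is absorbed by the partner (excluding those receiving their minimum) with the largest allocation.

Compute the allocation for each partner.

Tam: $11,500 | Delacroix: $26,500 | Ibarra: $9,800 | Halvorsen: $9,100 | Marchetti: $15,100 | Orozco: $5,300

Minimums first: Tam $11,500; Delacroix $26,500. Remaining pool $39,300.
Remaining pool split over remaining profit-interest units 52: Ibarra 9,825.00 → $9,800; Halvorsen 9,069.23 → $9,100; Marchetti 15,115.38 → $15,100; Orozco 5,290.38 → $5,300.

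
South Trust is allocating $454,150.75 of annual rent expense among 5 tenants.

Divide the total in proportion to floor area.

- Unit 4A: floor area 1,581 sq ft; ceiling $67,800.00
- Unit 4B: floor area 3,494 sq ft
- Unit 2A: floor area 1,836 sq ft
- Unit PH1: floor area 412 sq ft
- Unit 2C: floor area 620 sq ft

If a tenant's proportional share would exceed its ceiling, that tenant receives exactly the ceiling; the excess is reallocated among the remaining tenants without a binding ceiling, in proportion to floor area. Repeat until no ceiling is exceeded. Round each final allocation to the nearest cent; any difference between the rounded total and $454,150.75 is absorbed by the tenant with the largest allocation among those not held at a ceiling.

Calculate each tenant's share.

Unit 4A: $67,800.00; Unit 4B: $212,183.20; Unit 2A: $111,496.38; Unit PH1: $25,019.89; Unit 2C: $37,651.28

Sum of floor area: 7,943.
Pro-rata shares before constraints: Unit 4A 90,395.6107; Unit 4B 199,773.7279; Unit 2A 104,975.5479; Unit PH1 23,556.6044; Unit 2C 35,449.2591.
Held at cap: Unit 4A ($67,800.00); remaining pool $386,350.75 reallocated over remaining floor area 6,362.
Redistributed shares: Unit 4B 212,183.2003 → $212,183.20; Unit 2A 111,496.3812 → $111,496.38; Unit PH1 25,019.8851 → $25,019.89; Unit 2C 37,651.2834 → $37,651.28.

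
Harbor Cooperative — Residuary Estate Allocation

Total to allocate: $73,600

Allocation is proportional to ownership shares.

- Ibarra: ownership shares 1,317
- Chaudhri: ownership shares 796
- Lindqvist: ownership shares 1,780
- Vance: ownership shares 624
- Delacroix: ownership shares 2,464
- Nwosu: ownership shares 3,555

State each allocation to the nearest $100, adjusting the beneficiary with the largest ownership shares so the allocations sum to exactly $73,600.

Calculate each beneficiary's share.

Ownership shares total: 1,317 + 796 + 1,780 + 624 + 2,464 + 3,555 = 10,536.
Pro-rata amounts: Ibarra 9,200.00; Chaudhri 5,560.52; Lindqvist 12,434.32; Vance 4,359.00; Delacroix 17,212.45; Nwosu 24,833.71.
At nearest $100: Ibarra $9,200; Chaudhri $5,600; Lindqvist $12,400; Vance $4,400; Delacroix $17,200; Nwosu $24,800. Sum = $73,600.
No rounding difference to absorb.

Ibarra: $9,200; Chaudhri: $5,600; Lindqvist: $12,400; Vance: $4,400; Delacroix: $17,200; Nwosu: $24,800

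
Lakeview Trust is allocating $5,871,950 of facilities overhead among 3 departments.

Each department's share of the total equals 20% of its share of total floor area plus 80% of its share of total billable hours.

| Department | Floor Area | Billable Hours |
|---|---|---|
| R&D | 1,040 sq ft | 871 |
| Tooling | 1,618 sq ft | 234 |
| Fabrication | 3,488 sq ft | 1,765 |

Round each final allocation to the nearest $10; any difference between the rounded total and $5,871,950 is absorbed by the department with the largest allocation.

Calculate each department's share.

R&D: $1,624,360 · Tooling: $692,180 · Fabrication: $3,555,410

Floor area total 6,146; billable hours total 2,870.
Composite weights (20% floor area + 80% billable hours): R&D 0.2766; Tooling 0.1179; Fabrication 0.6055.
Raw shares: R&D 1,624,361.09; Tooling 692,177.32; Fabrication 3,555,411.59.
Rounded to nearest $10: R&D $1,624,360; Tooling $692,180; Fabrication $3,555,410. Sum = $5,871,950.
Sum already equals the total — no adjustment.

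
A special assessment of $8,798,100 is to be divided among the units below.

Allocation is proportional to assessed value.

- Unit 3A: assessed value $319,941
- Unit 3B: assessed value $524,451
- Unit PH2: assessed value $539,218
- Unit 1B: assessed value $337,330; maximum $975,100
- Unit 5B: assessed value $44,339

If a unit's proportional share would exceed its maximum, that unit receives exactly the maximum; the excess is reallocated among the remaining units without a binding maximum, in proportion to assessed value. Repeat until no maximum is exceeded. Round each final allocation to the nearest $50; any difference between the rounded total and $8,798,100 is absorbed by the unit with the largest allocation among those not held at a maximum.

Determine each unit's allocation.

Assessed value total: 1,765,279.
Pro-rata shares before constraints: Unit 3A 1,594,576.78; Unit 3B 2,613,848.77; Unit PH2 2,687,447.08; Unit 1B 1,681,243.06; Unit 5B 220,984.31.
Held at cap: Unit 1B ($975,100); balance $7,823,000 reallocated over remaining assessed value 1,427,949.
Shares after redistribution: Unit 3A 1,752,792.60 → $1,752,800; Unit 3B 2,873,197.97 → $2,873,200; Unit PH2 2,954,098.79 → $2,954,100; Unit 5B 242,910.63 → $242,900.

Unit 3A: $1,752,800 | Unit 3B: $2,873,200 | Unit PH2: $2,954,100 | Unit 1B: $975,100 | Unit 5B: $242,900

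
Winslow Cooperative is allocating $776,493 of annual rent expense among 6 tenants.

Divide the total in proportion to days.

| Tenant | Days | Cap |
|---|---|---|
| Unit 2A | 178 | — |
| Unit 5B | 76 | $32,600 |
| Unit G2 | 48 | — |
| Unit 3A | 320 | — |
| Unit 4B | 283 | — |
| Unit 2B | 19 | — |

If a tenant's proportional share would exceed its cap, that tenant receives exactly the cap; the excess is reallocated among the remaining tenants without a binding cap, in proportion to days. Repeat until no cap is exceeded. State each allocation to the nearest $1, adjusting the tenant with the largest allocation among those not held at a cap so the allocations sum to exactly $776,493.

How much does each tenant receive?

Unit 2A: $156,147; Unit 5B: $32,600; Unit G2: $42,107; Unit 3A: $280,715; Unit 4B: $248,257; Unit 2B: $16,667

Combined days = 924.
Pro-rata shares before constraints: Unit 2A 149,584.15; Unit 5B 63,867.39; Unit G2 40,337.30; Unit 3A 268,915.32; Unit 4B 237,821.99; Unit 2B 15,966.85.
Capped: Unit 5B ($32,600); residual $743,893 reallocated over remaining days 848.
Redistributed shares: Unit 2A 156,147.35 → $156,147; Unit G2 42,107.15 → $42,107; Unit 3A 280,714.34 → $280,714; Unit 4B 248,256.74 → $248,257; Unit 2B 16,667.41 → $16,667.
Rounding difference +$1 applied to Unit 3A → $280,715.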